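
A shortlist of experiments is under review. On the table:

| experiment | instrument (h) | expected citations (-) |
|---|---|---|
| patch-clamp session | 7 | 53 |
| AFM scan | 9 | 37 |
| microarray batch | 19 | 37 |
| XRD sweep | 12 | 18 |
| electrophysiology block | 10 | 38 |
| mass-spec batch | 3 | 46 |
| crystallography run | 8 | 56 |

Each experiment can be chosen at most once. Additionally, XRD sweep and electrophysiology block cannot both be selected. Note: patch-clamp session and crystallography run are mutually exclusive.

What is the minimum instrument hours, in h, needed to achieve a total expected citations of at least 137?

20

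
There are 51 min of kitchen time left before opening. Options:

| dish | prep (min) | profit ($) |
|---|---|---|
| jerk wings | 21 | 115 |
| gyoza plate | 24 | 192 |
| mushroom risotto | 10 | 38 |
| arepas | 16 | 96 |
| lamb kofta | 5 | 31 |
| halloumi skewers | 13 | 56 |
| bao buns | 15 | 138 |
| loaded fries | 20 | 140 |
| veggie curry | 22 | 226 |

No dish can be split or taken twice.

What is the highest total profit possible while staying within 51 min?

449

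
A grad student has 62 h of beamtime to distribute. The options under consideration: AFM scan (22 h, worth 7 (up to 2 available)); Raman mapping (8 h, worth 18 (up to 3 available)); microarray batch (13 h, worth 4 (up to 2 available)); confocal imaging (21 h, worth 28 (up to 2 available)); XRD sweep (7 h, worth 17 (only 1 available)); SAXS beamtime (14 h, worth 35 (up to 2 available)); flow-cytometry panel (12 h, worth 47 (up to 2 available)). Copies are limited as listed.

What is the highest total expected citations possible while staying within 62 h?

Taking the top-ratio experiments first gives XRD sweep + 2×SAXS beamtime + 2×flow-cytometry panel for 181 (59 h).
Dropping XRD sweep and SAXS beamtime frees 21 h; slotting in 3×Raman mapping (24 h) lifts the total to 183 at 62 h.
Nothing else within 62 h beats 183.

183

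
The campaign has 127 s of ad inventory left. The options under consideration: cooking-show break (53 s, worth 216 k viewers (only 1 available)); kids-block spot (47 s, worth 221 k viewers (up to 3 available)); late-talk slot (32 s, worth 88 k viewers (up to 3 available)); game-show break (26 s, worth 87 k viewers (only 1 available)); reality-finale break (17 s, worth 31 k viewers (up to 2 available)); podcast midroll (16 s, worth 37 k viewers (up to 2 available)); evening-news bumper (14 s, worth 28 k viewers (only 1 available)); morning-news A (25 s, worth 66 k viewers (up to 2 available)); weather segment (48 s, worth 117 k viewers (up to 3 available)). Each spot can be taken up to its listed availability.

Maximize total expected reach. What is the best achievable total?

Density check — kids-block spot 4.70, cooking-show break 4.08, game-show break 3.35 are the best per s.
A density-first pass picks 2×kids-block spot + game-show break — 529 at 120 s.
Dropping game-show break frees 26 s; slotting in late-talk slot (32 s) lifts the total to 530 at 126 s.

530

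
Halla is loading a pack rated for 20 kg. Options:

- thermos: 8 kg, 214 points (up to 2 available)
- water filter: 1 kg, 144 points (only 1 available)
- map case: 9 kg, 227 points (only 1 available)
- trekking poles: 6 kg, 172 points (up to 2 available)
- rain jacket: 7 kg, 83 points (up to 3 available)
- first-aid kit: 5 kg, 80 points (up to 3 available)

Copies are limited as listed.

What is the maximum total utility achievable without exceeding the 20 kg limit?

Filling by ratio: water filter + 2×trekking poles + first-aid kit for 568, with 2 kg left unused.
The 6 kg tied up in trekking poles is better spent on thermos — total rises to 610 (20 kg).
Every other selection either busts 20 kg or exceeds an availability limit or fails to beat 610.

610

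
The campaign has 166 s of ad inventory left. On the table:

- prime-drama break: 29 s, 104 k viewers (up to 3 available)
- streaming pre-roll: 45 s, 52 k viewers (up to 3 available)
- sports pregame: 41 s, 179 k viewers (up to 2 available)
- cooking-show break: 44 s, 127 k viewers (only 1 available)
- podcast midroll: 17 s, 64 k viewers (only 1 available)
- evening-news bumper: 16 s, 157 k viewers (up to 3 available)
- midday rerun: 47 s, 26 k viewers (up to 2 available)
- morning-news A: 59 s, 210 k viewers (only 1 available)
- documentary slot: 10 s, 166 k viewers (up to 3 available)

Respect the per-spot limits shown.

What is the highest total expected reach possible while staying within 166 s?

Taking 2×sports pregame + 3×evening-news bumper + 3×documentary slot: 160 s used, 1327 in expected reach.
Every other selection either busts 166 s or exceeds an availability limit or fails to beat 1327.

1327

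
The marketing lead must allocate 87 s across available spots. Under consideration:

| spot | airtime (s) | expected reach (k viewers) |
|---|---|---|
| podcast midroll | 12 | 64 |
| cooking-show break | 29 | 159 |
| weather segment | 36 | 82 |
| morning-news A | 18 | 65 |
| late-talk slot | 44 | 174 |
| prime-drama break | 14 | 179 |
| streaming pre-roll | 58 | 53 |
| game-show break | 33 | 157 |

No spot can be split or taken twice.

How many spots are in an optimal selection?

Best achievable expected reach is 512.
cooking-show break + late-talk slot + prime-drama break hits 512 at 87 s.
Every optimal selection uses 3 spots.

3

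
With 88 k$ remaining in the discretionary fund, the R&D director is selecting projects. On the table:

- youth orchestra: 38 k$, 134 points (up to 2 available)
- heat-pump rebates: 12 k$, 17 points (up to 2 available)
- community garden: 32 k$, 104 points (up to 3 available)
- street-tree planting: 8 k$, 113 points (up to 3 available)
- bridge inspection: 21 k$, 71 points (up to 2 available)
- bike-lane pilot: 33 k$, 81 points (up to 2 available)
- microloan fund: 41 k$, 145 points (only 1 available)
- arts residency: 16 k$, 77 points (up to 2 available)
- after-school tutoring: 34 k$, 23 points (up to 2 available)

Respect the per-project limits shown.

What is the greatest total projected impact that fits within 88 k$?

Ranking by ratio (projected impact/k$): street-tree planting 14.12, arts residency 4.81, microloan fund 3.54.
Greedy by ratio would take 3×street-tree planting + bridge inspection + 2×arts residency: 77 k$ used, total 564.
Dropping bridge inspection frees 21 k$; slotting in community garden (32 k$) lifts the total to 597 at 88 k$.
Every other selection either busts 88 k$ or exceeds an availability limit or fails to beat 597.

597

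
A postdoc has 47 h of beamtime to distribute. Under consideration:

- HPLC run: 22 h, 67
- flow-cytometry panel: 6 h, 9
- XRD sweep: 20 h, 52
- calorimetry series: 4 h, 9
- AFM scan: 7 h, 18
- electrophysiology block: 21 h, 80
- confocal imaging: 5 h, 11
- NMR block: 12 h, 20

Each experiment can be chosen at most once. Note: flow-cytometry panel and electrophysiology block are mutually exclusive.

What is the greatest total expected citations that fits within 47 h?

156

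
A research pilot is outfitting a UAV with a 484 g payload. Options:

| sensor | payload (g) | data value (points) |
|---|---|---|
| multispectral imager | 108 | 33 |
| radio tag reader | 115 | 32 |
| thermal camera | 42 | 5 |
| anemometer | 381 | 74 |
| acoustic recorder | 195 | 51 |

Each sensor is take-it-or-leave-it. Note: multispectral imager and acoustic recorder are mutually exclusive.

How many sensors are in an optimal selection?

Optimal total is 88.
radio tag reader + thermal camera + acoustic recorder hits 88 at 352 g.
Any selection reaching 88 contains exactly 3 sensors.

3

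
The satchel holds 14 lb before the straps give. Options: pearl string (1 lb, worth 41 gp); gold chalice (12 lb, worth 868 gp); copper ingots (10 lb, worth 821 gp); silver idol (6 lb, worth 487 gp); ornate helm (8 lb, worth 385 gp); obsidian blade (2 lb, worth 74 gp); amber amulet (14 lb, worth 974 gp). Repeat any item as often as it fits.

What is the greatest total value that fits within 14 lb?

By value per lb: copper ingots 82.10, silver idol 81.17, gold chalice 72.33 lead.
A density-first pass picks 4×pearl string + copper ingots — 985 at 14 lb.
Replace 2×pearl string and copper ingots with 2×silver idol: the trade gains 71 net, giving 1056 at 14 lb.

1056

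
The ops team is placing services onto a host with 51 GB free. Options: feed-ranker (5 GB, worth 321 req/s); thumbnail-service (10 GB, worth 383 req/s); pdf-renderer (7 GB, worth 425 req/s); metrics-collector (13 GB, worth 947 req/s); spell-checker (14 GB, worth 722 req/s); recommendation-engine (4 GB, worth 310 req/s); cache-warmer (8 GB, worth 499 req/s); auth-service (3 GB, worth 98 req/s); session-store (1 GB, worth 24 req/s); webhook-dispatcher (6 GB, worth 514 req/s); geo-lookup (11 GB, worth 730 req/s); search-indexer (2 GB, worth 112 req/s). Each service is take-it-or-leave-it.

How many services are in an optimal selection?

7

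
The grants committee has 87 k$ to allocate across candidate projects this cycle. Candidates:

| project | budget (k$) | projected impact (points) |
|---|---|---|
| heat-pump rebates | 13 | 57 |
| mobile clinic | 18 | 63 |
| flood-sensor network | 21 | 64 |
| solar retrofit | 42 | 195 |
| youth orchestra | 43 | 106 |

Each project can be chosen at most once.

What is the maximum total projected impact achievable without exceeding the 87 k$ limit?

By projected impact per k$: solar retrofit 4.64, heat-pump rebates 4.38, mobile clinic 3.50 lead.
Filling by ratio: heat-pump rebates + mobile clinic + solar retrofit for 315, with 14 k$ left unused.
The 13 k$ tied up in heat-pump rebates is better spent on flood-sensor network — total rises to 322 (81 k$).
The spare 6 k$ is too small for any remaining project, and no exchange beats 322.

322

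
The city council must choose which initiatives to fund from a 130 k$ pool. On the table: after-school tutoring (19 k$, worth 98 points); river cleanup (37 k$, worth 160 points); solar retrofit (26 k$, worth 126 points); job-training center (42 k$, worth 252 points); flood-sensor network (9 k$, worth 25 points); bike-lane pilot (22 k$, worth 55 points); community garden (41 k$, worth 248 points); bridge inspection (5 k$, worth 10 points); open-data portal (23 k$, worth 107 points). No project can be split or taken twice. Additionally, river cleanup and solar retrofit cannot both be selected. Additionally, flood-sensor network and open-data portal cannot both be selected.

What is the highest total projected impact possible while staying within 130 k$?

Ranking by ratio (projected impact/k$): community garden 6.05, job-training center 6.00, after-school tutoring 5.16.
Taking after-school tutoring + solar retrofit + job-training center + community garden: 128 k$ used, 724 in projected impact.
Every other selection either busts 130 k$ or breaks a pairing rule or fails to beat 724.

724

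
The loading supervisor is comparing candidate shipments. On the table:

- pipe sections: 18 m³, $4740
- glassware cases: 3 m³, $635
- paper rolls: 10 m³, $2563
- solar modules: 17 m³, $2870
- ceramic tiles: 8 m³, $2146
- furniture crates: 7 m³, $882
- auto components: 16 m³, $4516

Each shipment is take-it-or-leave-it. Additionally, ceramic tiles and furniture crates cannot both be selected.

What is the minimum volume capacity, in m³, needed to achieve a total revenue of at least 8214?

Minimise m³ subject to total revenue ≥ 8214.
pipe sections + auto components reaches 9256 using 34 m³.
Any bundle with less than 34 m³ falls short of 8214.

34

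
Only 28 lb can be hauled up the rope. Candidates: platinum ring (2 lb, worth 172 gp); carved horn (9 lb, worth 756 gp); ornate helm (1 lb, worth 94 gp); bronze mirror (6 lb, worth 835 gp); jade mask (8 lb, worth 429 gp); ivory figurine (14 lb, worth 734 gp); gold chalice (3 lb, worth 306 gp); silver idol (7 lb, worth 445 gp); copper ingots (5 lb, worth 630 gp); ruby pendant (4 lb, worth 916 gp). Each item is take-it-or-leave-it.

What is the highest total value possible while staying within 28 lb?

3537

Greedy by ratio would take platinum ring + ornate helm + bronze mirror + gold chalice + silver idol + copper ingots + ruby pendant: 28 lb used, total 3398.
The 9 lb tied up in platinum ring and silver idol is better spent on carved horn — total rises to 3537 (28 lb).
That's the maximum — no swap from here does better than 3537.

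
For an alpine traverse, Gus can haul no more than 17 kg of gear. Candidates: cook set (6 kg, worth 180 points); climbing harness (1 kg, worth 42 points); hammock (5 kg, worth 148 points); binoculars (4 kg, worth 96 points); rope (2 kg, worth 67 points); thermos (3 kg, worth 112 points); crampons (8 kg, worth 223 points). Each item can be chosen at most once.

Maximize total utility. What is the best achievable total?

549

Ranking by ratio (utility/kg): climbing harness 42.00, thermos 37.33, rope 33.50.
Cook set + climbing harness + hammock + rope + thermos uses 17 of the 17 kg and totals 549.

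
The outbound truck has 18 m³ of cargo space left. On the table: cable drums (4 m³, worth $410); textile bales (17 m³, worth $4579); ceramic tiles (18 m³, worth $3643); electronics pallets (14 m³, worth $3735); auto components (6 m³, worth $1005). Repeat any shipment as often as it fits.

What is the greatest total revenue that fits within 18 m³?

Textile bales uses 17 of the 18 m³ and totals 4579.
That's the maximum — no swap from here does better than 4579.

4579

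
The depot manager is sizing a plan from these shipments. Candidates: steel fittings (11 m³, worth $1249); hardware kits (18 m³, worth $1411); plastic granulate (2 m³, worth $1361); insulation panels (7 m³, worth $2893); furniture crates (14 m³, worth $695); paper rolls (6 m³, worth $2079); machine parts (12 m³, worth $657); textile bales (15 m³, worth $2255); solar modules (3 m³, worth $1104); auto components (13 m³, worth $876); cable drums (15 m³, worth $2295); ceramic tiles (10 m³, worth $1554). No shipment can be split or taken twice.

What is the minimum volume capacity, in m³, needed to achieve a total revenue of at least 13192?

Look for the lowest-volume combination reaching 13192.
Taking plastic granulate + insulation panels + paper rolls + textile bales + solar modules + cable drums + ceramic tiles gives 13541 (≥ 13192) for 58 m³.
No combination under 58 m³ hits 13192.

58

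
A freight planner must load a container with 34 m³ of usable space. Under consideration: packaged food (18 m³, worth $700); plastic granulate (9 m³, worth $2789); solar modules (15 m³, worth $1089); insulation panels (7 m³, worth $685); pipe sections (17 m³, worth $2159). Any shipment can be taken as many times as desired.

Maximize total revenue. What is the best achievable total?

Density check — plastic granulate 309.89, pipe sections 127.00, insulation panels 97.86, solar modules 72.60 are the best per m³.
3×plastic granulate + insulation panels uses 34 of the 34 m³ and totals 9052.
No other feasible combination exceeds 9052.

9052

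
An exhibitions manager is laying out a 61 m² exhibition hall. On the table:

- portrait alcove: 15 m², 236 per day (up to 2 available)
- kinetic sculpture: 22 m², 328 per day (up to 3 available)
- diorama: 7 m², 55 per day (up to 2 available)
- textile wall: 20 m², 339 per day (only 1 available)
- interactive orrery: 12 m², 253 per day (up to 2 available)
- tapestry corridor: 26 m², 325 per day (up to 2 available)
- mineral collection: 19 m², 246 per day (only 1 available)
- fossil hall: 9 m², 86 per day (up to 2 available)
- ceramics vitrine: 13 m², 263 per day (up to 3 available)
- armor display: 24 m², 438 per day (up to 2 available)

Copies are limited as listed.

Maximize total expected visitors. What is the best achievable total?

Density check — interactive orrery 21.08, ceramics vitrine 20.23, armor display 18.25, textile wall 16.95 are the best per m².
The ratio heuristic lands on 2×interactive orrery + fossil hall + 2×ceramics vitrine (1118) but leaves 2 m² idle.
Dropping fossil hall and ceramics vitrine frees 22 m²; slotting in armor display (24 m²) lifts the total to 1207 at 61 m².

1207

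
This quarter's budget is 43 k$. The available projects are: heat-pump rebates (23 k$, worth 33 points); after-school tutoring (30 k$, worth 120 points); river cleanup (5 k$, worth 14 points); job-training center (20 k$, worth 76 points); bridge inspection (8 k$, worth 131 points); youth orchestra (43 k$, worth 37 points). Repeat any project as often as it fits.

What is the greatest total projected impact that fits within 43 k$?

Best packing: 5×bridge inspection — 40 k$, 655 total.

655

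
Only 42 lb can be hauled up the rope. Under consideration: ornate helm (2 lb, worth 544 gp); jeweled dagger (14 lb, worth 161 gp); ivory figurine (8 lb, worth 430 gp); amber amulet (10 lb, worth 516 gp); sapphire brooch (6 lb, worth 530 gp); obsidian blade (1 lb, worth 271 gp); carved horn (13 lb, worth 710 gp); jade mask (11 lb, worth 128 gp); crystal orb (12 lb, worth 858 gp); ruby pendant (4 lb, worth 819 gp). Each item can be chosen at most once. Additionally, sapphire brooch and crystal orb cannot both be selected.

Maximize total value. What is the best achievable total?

Best packing: ornate helm + amber amulet + obsidian blade + carved horn + crystal orb + ruby pendant — 42 lb, 3718 total.

3718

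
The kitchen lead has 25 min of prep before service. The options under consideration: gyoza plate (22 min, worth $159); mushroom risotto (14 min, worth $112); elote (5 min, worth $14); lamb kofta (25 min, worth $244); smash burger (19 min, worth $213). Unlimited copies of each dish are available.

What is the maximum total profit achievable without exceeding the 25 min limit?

244

Taking the top-ratio dishes first gives elote + smash burger for 227 (24 min).
The 24 min tied up in elote and smash burger is better spent on lamb kofta — total rises to 244 (25 min).
That's the maximum — no swap from here does better than 244.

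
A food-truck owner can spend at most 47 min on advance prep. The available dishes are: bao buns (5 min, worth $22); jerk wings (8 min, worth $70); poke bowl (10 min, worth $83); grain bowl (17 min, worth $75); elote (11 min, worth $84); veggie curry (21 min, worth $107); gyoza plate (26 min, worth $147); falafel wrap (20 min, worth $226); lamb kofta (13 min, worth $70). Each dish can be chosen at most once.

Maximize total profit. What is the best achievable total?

415

The ratio heuristic lands on bao buns + jerk wings + poke bowl + falafel wrap (401) but leaves 4 min idle.
Replace jerk wings with elote: the trade gains 14 net, giving 415 at 46 min.
An exhaustive check of the 512 subsets confirms 415.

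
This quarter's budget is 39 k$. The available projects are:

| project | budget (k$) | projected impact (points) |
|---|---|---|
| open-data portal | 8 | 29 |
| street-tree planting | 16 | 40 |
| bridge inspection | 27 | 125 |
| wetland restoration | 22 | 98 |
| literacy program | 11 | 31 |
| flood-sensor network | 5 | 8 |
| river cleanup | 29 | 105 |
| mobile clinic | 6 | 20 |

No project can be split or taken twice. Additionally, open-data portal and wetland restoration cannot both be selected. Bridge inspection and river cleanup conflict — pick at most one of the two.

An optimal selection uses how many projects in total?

2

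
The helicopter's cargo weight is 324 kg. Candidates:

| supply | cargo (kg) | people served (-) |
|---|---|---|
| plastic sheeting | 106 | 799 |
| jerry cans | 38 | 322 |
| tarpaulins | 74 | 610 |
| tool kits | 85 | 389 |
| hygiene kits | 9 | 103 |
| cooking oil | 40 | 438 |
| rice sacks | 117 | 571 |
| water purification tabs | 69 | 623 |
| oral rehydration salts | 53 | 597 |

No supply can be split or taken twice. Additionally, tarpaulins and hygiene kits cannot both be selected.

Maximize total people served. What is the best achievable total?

2882

Taking plastic sheeting + jerry cans + hygiene kits + cooking oil + water purification tabs + oral rehydration salts: 315 kg used, 2882 in people served.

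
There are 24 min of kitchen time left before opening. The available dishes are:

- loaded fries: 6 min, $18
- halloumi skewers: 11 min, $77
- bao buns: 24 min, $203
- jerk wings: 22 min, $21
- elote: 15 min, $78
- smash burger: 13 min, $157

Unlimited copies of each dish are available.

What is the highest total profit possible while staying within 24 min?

234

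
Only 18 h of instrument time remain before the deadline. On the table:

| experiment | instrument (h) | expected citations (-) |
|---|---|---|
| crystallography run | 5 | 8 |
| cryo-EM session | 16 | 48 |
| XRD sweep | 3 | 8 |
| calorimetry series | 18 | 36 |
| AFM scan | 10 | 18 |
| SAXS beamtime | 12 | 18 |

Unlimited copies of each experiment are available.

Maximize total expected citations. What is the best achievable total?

The ratio ordering already packs tightly: cryo-EM session, 16 h, 48.
Nothing else within 18 h beats 48.

48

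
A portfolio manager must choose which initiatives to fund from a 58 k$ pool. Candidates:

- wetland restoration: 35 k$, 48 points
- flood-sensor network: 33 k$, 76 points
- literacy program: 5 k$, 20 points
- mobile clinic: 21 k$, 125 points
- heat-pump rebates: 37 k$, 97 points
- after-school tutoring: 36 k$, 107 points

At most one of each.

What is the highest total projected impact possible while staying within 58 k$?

The ratio heuristic lands on literacy program + mobile clinic (145) but leaves 32 k$ idle.
Replace literacy program with after-school tutoring: the trade gains 87 net, giving 232 at 57 k$.

232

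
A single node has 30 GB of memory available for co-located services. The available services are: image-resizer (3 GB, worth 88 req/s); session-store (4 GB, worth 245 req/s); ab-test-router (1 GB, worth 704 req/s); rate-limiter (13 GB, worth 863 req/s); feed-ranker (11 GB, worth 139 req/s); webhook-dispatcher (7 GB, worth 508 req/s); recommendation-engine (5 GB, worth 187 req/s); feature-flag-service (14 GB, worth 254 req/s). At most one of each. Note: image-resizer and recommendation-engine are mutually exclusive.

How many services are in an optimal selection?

The maximum throughput within 30 GB is 2507.
For example session-store + ab-test-router + rate-limiter + webhook-dispatcher + recommendation-engine achieves it, using 30 GB.
Any selection reaching 2507 contains exactly 5 services.

5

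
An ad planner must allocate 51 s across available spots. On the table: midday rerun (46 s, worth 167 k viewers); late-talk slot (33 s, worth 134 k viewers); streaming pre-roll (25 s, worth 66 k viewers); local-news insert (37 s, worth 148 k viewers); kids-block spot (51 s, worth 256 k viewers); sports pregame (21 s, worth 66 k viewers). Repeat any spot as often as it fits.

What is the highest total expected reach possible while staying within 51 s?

256

Kids-block spot uses 51 of the 51 s and totals 256.
Every other selection either busts 51 s or fails to beat 256.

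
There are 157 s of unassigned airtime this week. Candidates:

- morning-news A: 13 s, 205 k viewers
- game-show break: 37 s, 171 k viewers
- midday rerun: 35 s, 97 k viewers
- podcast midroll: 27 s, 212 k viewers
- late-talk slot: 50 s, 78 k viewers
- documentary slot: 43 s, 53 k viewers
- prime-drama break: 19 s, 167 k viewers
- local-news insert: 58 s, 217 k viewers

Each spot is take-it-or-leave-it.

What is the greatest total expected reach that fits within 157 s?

972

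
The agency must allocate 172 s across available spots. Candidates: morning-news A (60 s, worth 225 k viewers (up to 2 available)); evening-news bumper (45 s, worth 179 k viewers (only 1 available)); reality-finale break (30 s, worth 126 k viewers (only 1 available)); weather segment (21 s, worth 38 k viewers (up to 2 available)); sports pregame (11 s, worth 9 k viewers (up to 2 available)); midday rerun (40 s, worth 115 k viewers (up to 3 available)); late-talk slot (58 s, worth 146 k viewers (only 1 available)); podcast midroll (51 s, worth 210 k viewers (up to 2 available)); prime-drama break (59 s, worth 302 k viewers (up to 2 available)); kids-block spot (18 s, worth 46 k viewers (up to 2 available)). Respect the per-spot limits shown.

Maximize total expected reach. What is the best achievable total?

Ranking by ratio (expected reach/s): prime-drama break 5.12, reality-finale break 4.20, podcast midroll 4.12.
Taking the top-ratio spots first gives reality-finale break + 2×prime-drama break + kids-block spot for 776 (166 s).
The 48 s tied up in reality-finale break and kids-block spot is better spent on podcast midroll — total rises to 814 (169 s).
That's the maximum — no swap from here does better than 814.

814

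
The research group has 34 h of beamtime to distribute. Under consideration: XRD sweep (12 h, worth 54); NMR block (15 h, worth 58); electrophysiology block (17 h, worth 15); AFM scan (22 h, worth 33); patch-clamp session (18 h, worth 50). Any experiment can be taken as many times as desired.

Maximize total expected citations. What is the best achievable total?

116

Taking the top-ratio experiments first gives 2×XRD sweep for 108 (24 h).
The 24 h tied up in 2×XRD sweep is better spent on 2×NMR block — total rises to 116 (30 h).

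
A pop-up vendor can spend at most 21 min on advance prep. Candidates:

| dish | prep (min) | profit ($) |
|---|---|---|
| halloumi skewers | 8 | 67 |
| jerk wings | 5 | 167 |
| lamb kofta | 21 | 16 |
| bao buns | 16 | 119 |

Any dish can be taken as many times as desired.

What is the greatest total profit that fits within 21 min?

668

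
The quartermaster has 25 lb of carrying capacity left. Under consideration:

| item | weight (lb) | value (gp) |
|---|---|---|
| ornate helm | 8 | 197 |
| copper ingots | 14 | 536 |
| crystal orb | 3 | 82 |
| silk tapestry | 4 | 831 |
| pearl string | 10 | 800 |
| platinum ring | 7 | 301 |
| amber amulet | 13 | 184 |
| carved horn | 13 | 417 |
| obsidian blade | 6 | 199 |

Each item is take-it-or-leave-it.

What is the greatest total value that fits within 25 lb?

Ranking by ratio (value/lb): silk tapestry 207.75, pearl string 80.00, platinum ring 43.00.
Taking crystal orb + silk tapestry + pearl string + platinum ring: 24 lb used, 2014 in value.
Next best is silk tapestry + pearl string + platinum ring at 1932 (21 lb) — short by 82.

2014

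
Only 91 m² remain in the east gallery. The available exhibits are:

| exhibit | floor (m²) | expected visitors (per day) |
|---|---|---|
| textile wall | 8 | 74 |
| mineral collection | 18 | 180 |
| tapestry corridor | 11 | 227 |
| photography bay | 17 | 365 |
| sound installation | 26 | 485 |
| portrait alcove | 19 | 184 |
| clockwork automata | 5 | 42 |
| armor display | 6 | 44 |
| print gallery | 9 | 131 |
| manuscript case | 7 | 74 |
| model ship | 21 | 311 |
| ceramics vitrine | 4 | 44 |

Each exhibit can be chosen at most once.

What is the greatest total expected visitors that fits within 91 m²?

Ranking by ratio (expected visitors/m²): photography bay 21.47, tapestry corridor 20.64, sound installation 18.65, model ship 14.81.
Taking the top-ratio exhibits first gives tapestry corridor + photography bay + sound installation + print gallery + model ship + ceramics vitrine for 1563 (88 m²).
The 4 m² tied up in ceramics vitrine is better spent on manuscript case — total rises to 1593 (91 m²).

1593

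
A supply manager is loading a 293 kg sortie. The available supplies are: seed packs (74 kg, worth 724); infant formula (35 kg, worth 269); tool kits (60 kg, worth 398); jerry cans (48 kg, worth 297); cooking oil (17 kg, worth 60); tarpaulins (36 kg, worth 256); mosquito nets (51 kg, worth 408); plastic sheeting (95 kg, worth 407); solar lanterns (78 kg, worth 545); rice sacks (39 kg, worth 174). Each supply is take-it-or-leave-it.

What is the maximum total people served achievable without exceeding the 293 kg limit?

2262

Seed packs + infant formula + cooking oil + tarpaulins + mosquito nets + solar lanterns uses 291 of the 293 kg and totals 2262.
An exhaustive check of the 1024 subsets confirms 2262.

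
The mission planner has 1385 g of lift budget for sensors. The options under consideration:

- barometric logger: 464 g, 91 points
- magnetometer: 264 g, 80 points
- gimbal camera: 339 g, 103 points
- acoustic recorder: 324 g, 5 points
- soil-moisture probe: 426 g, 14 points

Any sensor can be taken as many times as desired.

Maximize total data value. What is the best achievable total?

412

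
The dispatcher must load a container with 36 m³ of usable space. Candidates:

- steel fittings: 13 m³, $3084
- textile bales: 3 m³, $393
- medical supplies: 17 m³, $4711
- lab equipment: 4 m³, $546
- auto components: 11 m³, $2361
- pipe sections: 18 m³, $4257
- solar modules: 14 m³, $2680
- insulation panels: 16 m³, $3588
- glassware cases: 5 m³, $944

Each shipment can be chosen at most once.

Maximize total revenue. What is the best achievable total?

Density check — medical supplies 277.12, steel fittings 237.23, pipe sections 236.50, insulation panels 224.25 are the best per m³.
The ratio heuristic lands on steel fittings + medical supplies + glassware cases (8739) but leaves 1 m³ idle.
The 18 m³ tied up in steel fittings and glassware cases is better spent on pipe sections — total rises to 8968 (35 m³).

8968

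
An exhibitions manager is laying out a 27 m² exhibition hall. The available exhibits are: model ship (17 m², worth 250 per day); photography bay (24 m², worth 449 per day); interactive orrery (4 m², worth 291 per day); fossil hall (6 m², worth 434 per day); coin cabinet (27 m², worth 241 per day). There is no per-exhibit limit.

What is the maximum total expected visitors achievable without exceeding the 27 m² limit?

1889

Filling by ratio: 6×interactive orrery for 1746, with 3 m² left unused.
The 4 m² tied up in interactive orrery is better spent on fossil hall — total rises to 1889 (26 m²).
That's the maximum — no swap from here does better than 1889.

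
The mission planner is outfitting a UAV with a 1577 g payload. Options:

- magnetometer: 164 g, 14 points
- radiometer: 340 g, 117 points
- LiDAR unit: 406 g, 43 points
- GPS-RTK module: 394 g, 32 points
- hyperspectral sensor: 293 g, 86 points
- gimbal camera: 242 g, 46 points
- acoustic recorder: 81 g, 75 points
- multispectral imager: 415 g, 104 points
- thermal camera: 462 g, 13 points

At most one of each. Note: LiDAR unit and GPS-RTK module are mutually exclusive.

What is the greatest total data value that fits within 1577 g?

Magnetometer + radiometer + hyperspectral sensor + gimbal camera + acoustic recorder + multispectral imager uses 1535 of the 1577 g and totals 442.
Runner-up radiometer + hyperspectral sensor + gimbal camera + acoustic recorder + multispectral imager tops out at 428.

442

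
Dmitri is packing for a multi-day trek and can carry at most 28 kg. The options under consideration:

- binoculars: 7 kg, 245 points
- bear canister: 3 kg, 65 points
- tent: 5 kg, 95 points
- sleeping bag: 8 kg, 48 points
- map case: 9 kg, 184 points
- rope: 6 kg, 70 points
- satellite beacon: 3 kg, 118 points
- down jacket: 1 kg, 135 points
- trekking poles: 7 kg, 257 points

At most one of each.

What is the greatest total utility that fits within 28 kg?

939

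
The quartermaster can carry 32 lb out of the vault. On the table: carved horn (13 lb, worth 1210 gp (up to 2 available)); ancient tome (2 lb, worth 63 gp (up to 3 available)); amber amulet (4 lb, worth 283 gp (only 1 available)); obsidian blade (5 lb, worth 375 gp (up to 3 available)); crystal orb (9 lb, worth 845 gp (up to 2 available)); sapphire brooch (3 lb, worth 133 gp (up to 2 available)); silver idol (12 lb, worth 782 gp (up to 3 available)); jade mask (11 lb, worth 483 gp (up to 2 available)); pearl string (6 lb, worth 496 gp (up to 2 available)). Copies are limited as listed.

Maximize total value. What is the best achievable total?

Taking the top-ratio items first gives carved horn + 2×crystal orb for 2900 (31 lb).
Replace 2×crystal orb with carved horn + pearl string: the trade gains 16 net, giving 2916 at 32 lb.
That's the maximum — no swap from here does better than 2916.

2916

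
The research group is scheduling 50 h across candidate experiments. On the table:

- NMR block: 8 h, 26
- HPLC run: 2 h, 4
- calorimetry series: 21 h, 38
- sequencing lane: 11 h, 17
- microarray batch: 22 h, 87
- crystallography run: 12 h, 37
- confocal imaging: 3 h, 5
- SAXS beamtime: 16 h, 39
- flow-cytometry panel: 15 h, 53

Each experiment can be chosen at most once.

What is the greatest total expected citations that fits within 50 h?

Density check — microarray batch 3.95, flow-cytometry panel 3.53, NMR block 3.25, crystallography run 3.08 are the best per h.
Taking the top-ratio experiments first gives NMR block + HPLC run + microarray batch + confocal imaging + flow-cytometry panel for 175 (50 h).
Dropping NMR block and HPLC run and confocal imaging frees 13 h; slotting in crystallography run (12 h) lifts the total to 177 at 49 h.
An exhaustive check of the 512 subsets confirms 177.

177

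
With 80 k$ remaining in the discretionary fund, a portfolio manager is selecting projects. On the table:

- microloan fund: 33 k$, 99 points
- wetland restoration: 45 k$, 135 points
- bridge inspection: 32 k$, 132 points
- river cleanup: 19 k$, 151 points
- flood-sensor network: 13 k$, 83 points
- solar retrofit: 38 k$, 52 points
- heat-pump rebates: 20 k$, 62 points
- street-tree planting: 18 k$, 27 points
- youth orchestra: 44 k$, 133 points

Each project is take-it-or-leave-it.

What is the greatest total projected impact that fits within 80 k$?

369

Ranking by ratio (projected impact/k$): river cleanup 7.95, flood-sensor network 6.38, bridge inspection 4.12.
The ratio heuristic lands on bridge inspection + river cleanup + flood-sensor network (366) but leaves 16 k$ idle.
Dropping bridge inspection frees 32 k$; slotting in wetland restoration (45 k$) lifts the total to 369 at 77 k$.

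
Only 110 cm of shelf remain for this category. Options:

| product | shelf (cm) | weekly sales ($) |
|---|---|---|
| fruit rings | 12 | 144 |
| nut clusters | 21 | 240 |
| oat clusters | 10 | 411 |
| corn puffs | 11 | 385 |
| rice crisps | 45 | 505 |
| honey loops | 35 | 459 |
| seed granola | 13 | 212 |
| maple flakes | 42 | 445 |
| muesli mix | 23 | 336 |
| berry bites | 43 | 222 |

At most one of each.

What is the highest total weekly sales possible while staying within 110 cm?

1947

Best packing: fruit rings + oat clusters + corn puffs + honey loops + seed granola + muesli mix — 104 cm, 1947 total.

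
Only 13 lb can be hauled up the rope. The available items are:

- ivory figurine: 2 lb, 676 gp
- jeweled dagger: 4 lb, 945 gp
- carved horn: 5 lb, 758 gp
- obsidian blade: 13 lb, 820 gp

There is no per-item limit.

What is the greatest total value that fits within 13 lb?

Best packing: 6×ivory figurine — 12 lb, 4056 total.
No other feasible combination exceeds 4056.

4056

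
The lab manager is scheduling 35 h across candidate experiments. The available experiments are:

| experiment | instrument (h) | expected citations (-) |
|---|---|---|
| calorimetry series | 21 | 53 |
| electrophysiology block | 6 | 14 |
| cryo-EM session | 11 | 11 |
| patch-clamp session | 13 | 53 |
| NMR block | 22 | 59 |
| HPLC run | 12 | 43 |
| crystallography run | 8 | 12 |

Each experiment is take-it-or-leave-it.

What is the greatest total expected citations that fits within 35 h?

112

Taking the top-ratio experiments first gives electrophysiology block + patch-clamp session + HPLC run for 110 (31 h).
Replace electrophysiology block and HPLC run with NMR block: the trade gains 2 net, giving 112 at 35 h.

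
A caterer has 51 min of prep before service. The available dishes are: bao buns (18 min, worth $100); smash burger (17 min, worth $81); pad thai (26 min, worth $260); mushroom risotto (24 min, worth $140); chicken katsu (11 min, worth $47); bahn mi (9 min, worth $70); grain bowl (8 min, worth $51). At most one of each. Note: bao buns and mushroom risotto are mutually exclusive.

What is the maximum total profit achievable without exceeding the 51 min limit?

400

The ratio heuristic lands on pad thai + bahn mi + grain bowl (381) but leaves 8 min idle.
Replace bahn mi and grain bowl with mushroom risotto: the trade gains 19 net, giving 400 at 50 min.
Next best is smash burger + pad thai + grain bowl at 392 (51 min) — short by 8.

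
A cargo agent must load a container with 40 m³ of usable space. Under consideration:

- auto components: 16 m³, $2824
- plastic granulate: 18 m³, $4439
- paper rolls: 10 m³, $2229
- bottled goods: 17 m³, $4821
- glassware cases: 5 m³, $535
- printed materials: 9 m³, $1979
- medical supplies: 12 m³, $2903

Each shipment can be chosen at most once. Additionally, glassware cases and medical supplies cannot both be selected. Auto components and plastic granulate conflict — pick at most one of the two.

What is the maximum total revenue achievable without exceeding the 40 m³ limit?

Ranking by ratio (revenue/m³): bottled goods 283.59, plastic granulate 246.61, medical supplies 241.92.
Taking the top-ratio shipments first gives plastic granulate + bottled goods + glassware cases for 9795 (40 m³).
The 23 m³ tied up in plastic granulate and glassware cases is better spent on paper rolls + medical supplies — total rises to 9953 (39 m³).
That's the maximum — no feasible swap from here does better than 9953.

9953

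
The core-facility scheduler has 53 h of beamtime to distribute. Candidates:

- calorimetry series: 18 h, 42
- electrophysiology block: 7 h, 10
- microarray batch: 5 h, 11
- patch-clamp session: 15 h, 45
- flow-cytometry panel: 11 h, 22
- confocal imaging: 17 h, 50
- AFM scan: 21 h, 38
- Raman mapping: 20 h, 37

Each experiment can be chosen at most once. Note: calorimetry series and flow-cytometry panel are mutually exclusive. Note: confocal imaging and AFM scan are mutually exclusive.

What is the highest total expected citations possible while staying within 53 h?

Best packing: calorimetry series + patch-clamp session + confocal imaging — 50 h, 137 total.
The closest alternative, patch-clamp session + confocal imaging + Raman mapping, reaches only 132.

137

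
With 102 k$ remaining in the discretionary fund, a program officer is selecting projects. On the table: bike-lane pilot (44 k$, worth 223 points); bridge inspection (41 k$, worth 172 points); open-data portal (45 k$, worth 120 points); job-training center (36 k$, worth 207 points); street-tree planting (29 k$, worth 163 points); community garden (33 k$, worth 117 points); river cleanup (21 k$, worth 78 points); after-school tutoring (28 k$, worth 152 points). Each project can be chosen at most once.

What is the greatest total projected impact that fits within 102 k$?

538

Taking the top-ratio projects first gives job-training center + street-tree planting + after-school tutoring for 522 (93 k$).
Replace job-training center with bike-lane pilot: the trade gains 16 net, giving 538 at 101 k$.
The spare 1 k$ is too small for any remaining project, and no exchange beats 538.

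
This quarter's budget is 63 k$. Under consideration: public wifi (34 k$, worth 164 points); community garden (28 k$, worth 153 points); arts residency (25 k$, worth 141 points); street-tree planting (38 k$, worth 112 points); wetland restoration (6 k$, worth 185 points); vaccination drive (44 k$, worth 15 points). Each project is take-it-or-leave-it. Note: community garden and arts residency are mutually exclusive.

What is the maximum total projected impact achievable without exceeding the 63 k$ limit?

Taking public wifi + wetland restoration: 40 k$ used, 349 in projected impact.

349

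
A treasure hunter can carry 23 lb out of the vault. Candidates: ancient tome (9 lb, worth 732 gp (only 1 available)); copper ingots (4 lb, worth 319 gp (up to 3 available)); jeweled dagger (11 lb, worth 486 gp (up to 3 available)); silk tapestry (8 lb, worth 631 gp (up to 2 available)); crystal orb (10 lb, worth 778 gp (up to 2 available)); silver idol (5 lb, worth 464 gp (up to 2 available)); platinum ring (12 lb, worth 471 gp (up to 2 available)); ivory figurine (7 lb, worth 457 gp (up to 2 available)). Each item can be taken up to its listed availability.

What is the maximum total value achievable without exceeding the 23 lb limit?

Density check — silver idol 92.80, ancient tome 81.33, copper ingots 79.75 are the best per lb.
Best packing: ancient tome + copper ingots + 2×silver idol — 23 lb, 1979 total.
Nothing else within 23 lb beats 1979.

1979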